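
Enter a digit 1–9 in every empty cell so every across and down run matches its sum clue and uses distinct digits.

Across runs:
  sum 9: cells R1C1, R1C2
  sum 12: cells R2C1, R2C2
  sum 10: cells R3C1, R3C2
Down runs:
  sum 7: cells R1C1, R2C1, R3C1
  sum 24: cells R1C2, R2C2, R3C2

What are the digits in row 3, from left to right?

1 9

7 in 3 cells must be {1,2,4}; 24 in 3 cells must be {7,8,9}.
The 12 across and the 7 down share only 4, so R2C1 = 4.
R2C2 = 12 − 4 = 8 completes the 12 across.
Given what's placed, R1C2 must be 7 to fit the 9 across and 24 down.
R3C2 = 24 − 15 = 9 completes the 24 down.
R1C1 = 9 − 7 = 2 completes the 9 across.
R3C1 = 10 − 9 = 1 completes the 10 across.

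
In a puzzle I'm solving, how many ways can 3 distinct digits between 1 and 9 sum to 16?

3 distinct digits from 1–9 sum between 6 and 24.

8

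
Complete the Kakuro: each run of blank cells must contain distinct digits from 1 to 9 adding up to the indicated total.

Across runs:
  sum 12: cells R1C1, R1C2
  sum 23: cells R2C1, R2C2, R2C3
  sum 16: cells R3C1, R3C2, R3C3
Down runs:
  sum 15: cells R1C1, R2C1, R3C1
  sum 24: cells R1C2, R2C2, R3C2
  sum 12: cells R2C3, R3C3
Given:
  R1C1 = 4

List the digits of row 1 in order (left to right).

23 in 3 cells must be {6,8,9}; 24 in 3 cells must be {7,8,9}.
R1C2 = 12 − 4 = 8 completes the 12 across.
R2C2 = 9: the only remaining digit allowed by both the 23 across and the 24 down.
Given what's placed, R2C3 must be 8 to fit the 23 across and 12 down.
R3C2 = 24 − 17 = 7 completes the 24 down.
R3C3 = 12 − 8 = 4 completes the 12 down.
R2C1 = 23 − 17 = 6 completes the 23 across.
R3C1 = 16 − 11 = 5 completes the 16 across.

4 8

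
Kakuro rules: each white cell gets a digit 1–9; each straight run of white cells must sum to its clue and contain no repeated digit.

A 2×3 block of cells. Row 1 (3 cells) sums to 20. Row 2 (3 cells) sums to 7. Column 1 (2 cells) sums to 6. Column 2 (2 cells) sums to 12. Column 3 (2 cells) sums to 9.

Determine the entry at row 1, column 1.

7 in 3 cells must be {1,2,4}.
The 7 across and the 12 down share only 4, so (2,2) = 4.
(1,2) = 12 − 4 = 8 completes the 12 down.
Given what's placed, (1,1) must be 5 to fit the 20 across and 6 down.
(1,3) = 20 − 13 = 7 completes the 20 across.
(2,1) = 6 − 5 = 1 completes the 6 down.
(2,3) = 7 − 5 = 2 completes the 7 across.

5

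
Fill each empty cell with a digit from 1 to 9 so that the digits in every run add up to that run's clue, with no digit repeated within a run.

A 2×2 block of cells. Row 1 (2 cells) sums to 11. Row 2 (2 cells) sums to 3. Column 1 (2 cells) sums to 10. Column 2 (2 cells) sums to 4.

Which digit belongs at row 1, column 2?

3

3 in 2 cells must be {1,2}; 4 in 2 cells must be {1,3}.
The 11 across and the 4 down share only 3, so (1,2) = 3.
(2,2) = 4 − 3 = 1 completes the 4 down.
(1,1) = 11 − 3 = 8 completes the 11 across.
(2,1) = 3 − 1 = 2 completes the 3 across.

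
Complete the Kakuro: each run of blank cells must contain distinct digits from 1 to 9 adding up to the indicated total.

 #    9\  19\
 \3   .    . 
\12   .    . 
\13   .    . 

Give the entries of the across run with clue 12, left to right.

3, 9

3 in 2 cells must be {1,2}.
The 3 across and the 19 down share only 2, so R1C2 = 2.
R1C1 = 3 − 2 = 1 completes the 3 across.
Nothing is forced directly, so branch on R2C1, whose candidates are 3 or 5. If R2C1 = 5: then R2C2 would have to be in {7} for the 12 across but in {8,9} for the 19 down — contradiction. So R2C1 = 3.
R2C2 = 12 − 3 = 9 completes the 12 across.
R3C1 = 9 − 4 = 5 completes the 9 down.
R3C2 = 13 − 5 = 8 completes the 13 across.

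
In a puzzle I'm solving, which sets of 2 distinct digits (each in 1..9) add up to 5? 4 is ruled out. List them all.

{2,3}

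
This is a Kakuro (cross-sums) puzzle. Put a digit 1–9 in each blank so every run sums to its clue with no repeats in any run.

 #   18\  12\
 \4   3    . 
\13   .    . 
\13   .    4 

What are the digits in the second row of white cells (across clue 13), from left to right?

6 7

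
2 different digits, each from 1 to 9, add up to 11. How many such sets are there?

4

2 distinct digits from 1–9 sum between 3 and 17.
Enumerating: {2,9}, {3,8}, {4,7}, {5,6}.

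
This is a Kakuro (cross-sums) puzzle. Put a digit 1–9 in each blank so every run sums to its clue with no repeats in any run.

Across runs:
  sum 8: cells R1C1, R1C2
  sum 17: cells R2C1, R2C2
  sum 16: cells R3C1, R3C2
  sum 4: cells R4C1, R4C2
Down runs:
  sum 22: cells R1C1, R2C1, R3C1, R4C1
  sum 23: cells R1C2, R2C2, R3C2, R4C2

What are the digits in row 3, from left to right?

9 7

17 in 2 cells must be {8,9}; 16 in 2 cells must be {7,9}; 4 in 2 cells must be {1,3}.
Nothing is forced directly, so branch on R2C1, whose candidates are 8 or 9. If R2C1 = 9: that forces R2C2 = 8, R3C1 = 7, R3C2 = 9, R4C1 = 1, after which R4C2 would have to be in {3} for the 4 across but in {1,2,4,5} for the 23 down — contradiction. So R2C1 = 8.
R2C2 = 17 − 8 = 9 completes the 17 across.
Given what's placed, R3C2 must be 7 to fit the 16 across and 23 down.
R3C1 = 16 − 7 = 9 completes the 16 across.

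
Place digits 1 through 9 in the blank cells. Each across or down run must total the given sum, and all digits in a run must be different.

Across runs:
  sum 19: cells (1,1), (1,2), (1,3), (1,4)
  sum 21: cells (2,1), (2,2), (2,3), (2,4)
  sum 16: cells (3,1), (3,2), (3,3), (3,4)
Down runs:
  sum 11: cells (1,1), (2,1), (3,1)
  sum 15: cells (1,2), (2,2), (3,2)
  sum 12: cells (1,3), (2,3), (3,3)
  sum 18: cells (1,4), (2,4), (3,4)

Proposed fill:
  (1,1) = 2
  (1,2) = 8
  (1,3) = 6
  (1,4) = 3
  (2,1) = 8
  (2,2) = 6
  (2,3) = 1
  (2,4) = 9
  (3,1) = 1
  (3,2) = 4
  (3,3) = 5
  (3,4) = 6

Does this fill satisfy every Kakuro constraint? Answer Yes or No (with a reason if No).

No — the across run (2,1)–(2,4) sums to 24, not 21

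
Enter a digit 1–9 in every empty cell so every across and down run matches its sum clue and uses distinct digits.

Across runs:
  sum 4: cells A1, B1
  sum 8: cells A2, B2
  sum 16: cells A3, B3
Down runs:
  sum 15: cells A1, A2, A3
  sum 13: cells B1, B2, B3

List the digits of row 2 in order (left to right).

5, 3

4 in 2 cells must be {1,3}; 16 in 2 cells must be {7,9}.
Nothing is forced directly, so branch on A1, whose candidates are 1 or 3. If A1 = 1: that forces B1 = 3, A3 = 9, after which B3 would have to be in {7} for the 16 across but in {1,2,4,6,8,9} for the 13 down — contradiction. So A1 = 3.
B1 = 4 − 3 = 1 completes the 4 across.
Given what's placed, A3 must be 7 to fit the 16 across and 15 down.
B3 = 16 − 7 = 9 completes the 16 across.
A2 = 15 − 10 = 5 completes the 15 down.
B2 = 8 − 5 = 3 completes the 8 across.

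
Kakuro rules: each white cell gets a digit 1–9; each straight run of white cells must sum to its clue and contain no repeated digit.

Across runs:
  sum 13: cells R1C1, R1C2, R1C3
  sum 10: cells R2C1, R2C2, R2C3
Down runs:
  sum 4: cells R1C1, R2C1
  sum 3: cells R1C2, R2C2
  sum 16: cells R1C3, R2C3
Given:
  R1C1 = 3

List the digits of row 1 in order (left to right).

3, 1, 9

4 in 2 cells must be {1,3}; 3 in 2 cells must be {1,2}; 16 in 2 cells must be {7,9}.
R1C3 = 9: the only remaining digit allowed by both the 13 across and the 16 down.
R2C1 = 4 − 3 = 1 completes the 4 down.
R2C2 = 2: the only remaining digit allowed by both the 10 across and the 3 down.
R2C3 = 10 − 3 = 7 completes the 10 across.
R1C2 = 13 − 12 = 1 completes the 13 across.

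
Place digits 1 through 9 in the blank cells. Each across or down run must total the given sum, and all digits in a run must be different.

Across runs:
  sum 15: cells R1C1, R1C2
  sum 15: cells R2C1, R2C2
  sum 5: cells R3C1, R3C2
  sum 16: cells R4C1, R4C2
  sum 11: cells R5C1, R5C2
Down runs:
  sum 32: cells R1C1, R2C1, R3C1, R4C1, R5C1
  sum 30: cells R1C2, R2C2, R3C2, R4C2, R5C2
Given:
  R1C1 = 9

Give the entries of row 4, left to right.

7, 9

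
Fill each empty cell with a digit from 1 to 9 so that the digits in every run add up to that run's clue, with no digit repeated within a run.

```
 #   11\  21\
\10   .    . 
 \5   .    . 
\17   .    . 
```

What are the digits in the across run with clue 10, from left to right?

2, 8

17 in 2 cells must be {8,9}.
The 5 across and the 21 down share only 4, so R2C2 = 4.
The 17 across and the 11 down share only 8, so R3C1 = 8.
R3C2 = 17 − 8 = 9 completes the 17 across.
R1C2 = 21 − 13 = 8 completes the 21 down.
R2C1 = 5 − 4 = 1 completes the 5 across.
R1C1 = 10 − 8 = 2 completes the 10 across.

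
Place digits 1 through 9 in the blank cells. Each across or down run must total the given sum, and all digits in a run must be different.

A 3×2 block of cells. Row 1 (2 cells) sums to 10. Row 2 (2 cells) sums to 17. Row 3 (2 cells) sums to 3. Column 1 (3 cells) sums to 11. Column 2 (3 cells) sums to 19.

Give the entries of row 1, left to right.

2 8

17 in 2 cells must be {8,9}; 3 in 2 cells must be {1,2}.
The 17 across and the 11 down share only 8, so (2,1) = 8.
(2,2) = 17 − 8 = 9 completes the 17 across.
Given what's placed, (3,2) must be 2 to fit the 3 across and 19 down.
(1,2) = 19 − 11 = 8 completes the 19 down.
(3,1) = 3 − 2 = 1 completes the 3 across.
(1,1) = 10 − 8 = 2 completes the 10 across.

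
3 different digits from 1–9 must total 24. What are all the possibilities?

3 distinct digits from 1–9 sum between 6 and 24.
Only one set works: {7,8,9}.

{7,8,9}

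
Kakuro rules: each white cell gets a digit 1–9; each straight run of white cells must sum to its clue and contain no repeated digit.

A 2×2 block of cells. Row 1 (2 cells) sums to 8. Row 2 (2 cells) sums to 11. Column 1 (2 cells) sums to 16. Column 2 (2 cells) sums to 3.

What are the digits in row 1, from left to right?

16 in 2 cells must be {7,9}; 3 in 2 cells must be {1,2}.
The 8 across and the 16 down share only 7, so (1,1) = 7.
(1,2) = 8 − 7 = 1 completes the 8 across.
(2,1) = 16 − 7 = 9 completes the 16 down.
(2,2) = 11 − 9 = 2 completes the 11 across.

7, 1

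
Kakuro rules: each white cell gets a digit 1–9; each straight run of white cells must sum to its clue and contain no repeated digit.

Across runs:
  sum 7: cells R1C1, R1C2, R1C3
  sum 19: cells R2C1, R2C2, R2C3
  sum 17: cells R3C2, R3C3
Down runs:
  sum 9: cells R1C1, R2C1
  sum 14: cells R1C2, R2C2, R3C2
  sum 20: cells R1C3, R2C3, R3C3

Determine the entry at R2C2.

4

7 in 3 cells must be {1,2,4}; 17 in 2 cells must be {8,9}.
Only 4 fits R1C3 under both its across sum 7 and down sum 20.
Given what's placed, R3C3 must be 9 to fit the 17 across and 20 down.
R2C3 = 20 − 13 = 7 completes the 20 down.
R3C2 = 17 − 9 = 8 completes the 17 across.
R2C2 = 4: the only remaining digit allowed by both the 19 across and the 14 down.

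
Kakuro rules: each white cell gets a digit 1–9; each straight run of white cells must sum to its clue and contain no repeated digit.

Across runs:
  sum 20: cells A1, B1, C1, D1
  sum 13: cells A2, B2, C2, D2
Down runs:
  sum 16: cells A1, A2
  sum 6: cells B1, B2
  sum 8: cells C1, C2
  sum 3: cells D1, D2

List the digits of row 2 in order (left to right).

7, 2, 3, 1

16 in 2 cells must be {7,9}; 3 in 2 cells must be {1,2}.
Only 7 fits A2 under both its across sum 13 and down sum 16.
A1 = 16 − 7 = 9 completes the 16 down.
Nothing is forced directly, so branch on B2, whose candidates are 1 or 2. If B2 = 1: that forces B1 = 5, C1 = 2, after which D1 would have to be in {4} for the 20 across but in {1,2} for the 3 down — contradiction. So B2 = 2.
B1 = 6 − 2 = 4 completes the 6 down.
D2 = 1: the only remaining digit allowed by both the 13 across and the 3 down.
D1 = 3 − 1 = 2 completes the 3 down.
C2 = 13 − 10 = 3 completes the 13 across.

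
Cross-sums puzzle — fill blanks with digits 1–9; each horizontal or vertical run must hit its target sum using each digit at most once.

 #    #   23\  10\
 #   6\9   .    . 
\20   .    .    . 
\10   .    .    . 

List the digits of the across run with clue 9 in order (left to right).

23 in 3 cells must be {6,8,9}.
Only 6 fits R3C2 under both its across sum 10 and down sum 23.
Given what's placed, R1C2 must be 8 to fit the 9 across and 23 down.
R1C3 = 9 − 8 = 1 completes the 9 across.

8 1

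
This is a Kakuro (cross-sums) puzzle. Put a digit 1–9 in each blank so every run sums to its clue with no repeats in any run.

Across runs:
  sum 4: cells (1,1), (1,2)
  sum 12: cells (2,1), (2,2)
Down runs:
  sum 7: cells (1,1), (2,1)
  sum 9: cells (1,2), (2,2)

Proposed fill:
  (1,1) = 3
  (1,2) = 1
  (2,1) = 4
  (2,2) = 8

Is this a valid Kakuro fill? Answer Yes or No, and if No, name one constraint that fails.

Yes

Across: 3+1=4; 4+8=12. Down: 3+4=7; 1+8=9. No digit repeats within any run.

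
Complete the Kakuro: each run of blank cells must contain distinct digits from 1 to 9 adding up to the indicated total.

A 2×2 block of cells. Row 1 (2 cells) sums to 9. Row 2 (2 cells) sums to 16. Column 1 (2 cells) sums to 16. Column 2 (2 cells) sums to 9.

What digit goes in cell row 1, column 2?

2

16 in 2 cells must be {7,9}.
The 9 across and the 16 down share only 7, so (1,1) = 7.
(1,2) = 9 − 7 = 2 completes the 9 across.
(2,1) = 16 − 7 = 9 completes the 16 down.
(2,2) = 16 − 9 = 7 completes the 16 across.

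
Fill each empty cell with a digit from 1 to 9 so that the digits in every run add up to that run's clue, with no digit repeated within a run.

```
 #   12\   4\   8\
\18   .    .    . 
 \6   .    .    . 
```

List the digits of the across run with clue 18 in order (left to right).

9 3 6

6 in 3 cells must be {1,2,3}; 4 in 2 cells must be {1,3}.
The 6 across and the 12 down share only 3, so R2C1 = 3.
Given what's placed, R2C2 must be 1 to fit the 6 across and 4 down.
R2C3 = 6 − 4 = 2 completes the 6 across.
R1C1 = 12 − 3 = 9 completes the 12 down.
R1C2 = 4 − 1 = 3 completes the 4 down.
R1C3 = 18 − 12 = 6 completes the 18 across.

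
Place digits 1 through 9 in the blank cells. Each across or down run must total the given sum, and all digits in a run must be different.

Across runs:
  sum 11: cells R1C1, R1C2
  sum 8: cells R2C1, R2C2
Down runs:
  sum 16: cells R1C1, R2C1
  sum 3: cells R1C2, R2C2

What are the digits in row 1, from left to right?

16 in 2 cells must be {7,9}; 3 in 2 cells must be {1,2}.
The 11 across and the 3 down share only 2, so R1C2 = 2.
The 8 across and the 16 down share only 7, so R2C1 = 7.
R2C2 = 8 − 7 = 1 completes the 8 across.
R1C1 = 11 − 2 = 9 completes the 11 across.

9 2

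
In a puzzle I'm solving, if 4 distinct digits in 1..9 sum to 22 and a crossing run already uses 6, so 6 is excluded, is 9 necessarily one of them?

No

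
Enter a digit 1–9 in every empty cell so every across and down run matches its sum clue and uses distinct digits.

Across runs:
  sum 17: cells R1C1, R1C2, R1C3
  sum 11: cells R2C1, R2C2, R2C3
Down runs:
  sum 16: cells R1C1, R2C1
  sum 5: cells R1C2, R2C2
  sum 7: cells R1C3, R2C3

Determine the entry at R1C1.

9

16 in 2 cells must be {7,9}.
The 11 across and the 16 down share only 7, so R2C1 = 7.
R1C1 = 16 − 7 = 9 completes the 16 down.
Nothing is forced directly, so branch on R2C2, whose candidates are 1 or 3. If R2C2 = 1: then R1C2 would have to be in {1,2,3,5,6,7} for the 17 across but in {4} for the 5 down — contradiction. So R2C2 = 3.
R1C2 = 5 − 3 = 2 completes the 5 down.
R1C3 = 17 − 11 = 6 completes the 17 across.
R2C3 = 11 − 10 = 1 completes the 11 across.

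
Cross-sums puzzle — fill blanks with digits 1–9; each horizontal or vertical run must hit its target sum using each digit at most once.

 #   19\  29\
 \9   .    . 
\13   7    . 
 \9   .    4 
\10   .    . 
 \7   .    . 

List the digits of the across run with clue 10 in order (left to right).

R2C2 = 13 − 7 = 6 completes the 13 across.
R3C1 = 9 − 4 = 5 completes the 9 across.
Nothing is forced directly, so branch on R5C2, whose candidates are 2 or 3. If R5C2 = 2: that forces R1C2 = 8, R4C2 = 9, after which R5C1 would have to be in {5} for the 7 across but in {1,2,4} for the 19 down — contradiction. So R5C2 = 3.
Given what's placed, R1C2 must be 7 to fit the 9 across and 29 down.
R4C2 = 29 − 20 = 9 completes the 29 down.
R5C1 = 7 − 3 = 4 completes the 7 across.
R1C1 = 9 − 7 = 2 completes the 9 across.
R4C1 = 10 − 9 = 1 completes the 10 across.

1 9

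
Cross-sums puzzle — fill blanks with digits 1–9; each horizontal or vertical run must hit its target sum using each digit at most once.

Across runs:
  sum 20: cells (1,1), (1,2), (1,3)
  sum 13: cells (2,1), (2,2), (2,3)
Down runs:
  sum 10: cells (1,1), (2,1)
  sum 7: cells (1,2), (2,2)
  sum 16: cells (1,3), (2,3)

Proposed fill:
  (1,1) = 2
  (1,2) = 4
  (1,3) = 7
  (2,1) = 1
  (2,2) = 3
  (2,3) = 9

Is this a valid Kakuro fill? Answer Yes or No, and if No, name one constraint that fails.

No — the across run (1,1)–(1,3) sums to 13, not 20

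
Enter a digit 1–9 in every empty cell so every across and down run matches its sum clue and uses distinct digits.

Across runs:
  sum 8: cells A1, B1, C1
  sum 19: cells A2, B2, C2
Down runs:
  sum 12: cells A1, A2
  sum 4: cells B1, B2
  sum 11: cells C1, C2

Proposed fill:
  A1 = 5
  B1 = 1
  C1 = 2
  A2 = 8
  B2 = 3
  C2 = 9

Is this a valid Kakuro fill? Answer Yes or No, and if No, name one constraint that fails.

No — the across run A2–C2 sums to 20, not 19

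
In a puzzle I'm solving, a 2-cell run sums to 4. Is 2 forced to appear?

The only way to make 4 from 2 distinct digits is {1,3}, which does not contain 2.

No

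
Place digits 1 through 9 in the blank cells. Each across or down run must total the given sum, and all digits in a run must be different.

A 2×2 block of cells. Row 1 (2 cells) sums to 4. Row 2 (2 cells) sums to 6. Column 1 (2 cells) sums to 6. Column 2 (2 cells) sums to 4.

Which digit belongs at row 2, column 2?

1

4 in 2 cells must be {1,3}.
The 4 across and the 6 down share only 1, so (1,1) = 1.
(1,2) = 4 − 1 = 3 completes the 4 across.
(2,1) = 6 − 1 = 5 completes the 6 down.
(2,2) = 6 − 5 = 1 completes the 6 across.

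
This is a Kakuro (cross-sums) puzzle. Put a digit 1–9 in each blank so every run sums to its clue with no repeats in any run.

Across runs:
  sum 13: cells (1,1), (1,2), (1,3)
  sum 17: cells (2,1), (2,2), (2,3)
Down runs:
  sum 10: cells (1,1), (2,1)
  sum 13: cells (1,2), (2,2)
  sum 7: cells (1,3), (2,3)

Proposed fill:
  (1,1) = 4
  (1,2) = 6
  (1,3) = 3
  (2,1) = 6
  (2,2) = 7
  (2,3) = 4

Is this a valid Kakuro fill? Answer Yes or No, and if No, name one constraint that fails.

Yes

Across: 4+6+3=13; 6+7+4=17. Down: 4+6=10; 6+7=13; 3+4=7. No digit repeats within any run.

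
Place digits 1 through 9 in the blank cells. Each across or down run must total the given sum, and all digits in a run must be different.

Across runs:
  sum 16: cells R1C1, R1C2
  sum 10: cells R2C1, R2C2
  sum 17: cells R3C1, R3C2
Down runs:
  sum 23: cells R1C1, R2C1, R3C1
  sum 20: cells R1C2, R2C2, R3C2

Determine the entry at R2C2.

4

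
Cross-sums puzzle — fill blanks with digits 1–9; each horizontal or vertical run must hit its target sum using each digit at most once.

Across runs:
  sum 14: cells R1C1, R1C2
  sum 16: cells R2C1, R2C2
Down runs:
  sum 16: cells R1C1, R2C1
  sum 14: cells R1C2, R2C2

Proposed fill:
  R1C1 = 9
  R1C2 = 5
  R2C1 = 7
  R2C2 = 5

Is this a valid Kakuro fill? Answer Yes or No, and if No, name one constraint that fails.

No — the across run R2C1–R2C2 sums to 12, not 16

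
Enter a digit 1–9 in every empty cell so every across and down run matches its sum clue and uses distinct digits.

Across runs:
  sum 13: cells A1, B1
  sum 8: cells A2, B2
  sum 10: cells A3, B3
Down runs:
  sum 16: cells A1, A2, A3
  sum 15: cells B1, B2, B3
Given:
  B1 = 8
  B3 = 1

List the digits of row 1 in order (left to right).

A1 = 13 − 8 = 5 completes the 13 across.
B2 = 15 − 9 = 6 completes the 15 down.
A3 = 10 − 1 = 9 completes the 10 across.
A2 = 8 − 6 = 2 completes the 8 across.

5 8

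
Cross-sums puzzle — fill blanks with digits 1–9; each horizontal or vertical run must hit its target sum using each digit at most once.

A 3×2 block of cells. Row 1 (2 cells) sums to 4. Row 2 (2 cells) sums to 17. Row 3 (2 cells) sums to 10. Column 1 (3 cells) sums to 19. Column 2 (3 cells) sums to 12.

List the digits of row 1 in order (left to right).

4 in 2 cells must be {1,3}; 17 in 2 cells must be {8,9}.
The 4 across and the 19 down share only 3, so (1,1) = 3.
(1,2) = 4 − 3 = 1 completes the 4 across.
Given what's placed, (2,1) must be 9 to fit the 17 across and 19 down.
(2,2) = 17 − 9 = 8 completes the 17 across.
(3,1) = 19 − 12 = 7 completes the 19 down.
(3,2) = 10 − 7 = 3 completes the 10 across.

3 1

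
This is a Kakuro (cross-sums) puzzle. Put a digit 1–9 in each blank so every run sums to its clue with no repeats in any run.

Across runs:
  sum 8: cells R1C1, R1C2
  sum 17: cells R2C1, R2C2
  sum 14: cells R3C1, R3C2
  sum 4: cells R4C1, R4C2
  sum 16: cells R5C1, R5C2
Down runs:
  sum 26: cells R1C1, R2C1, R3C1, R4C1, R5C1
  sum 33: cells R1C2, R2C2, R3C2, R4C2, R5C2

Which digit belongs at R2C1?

8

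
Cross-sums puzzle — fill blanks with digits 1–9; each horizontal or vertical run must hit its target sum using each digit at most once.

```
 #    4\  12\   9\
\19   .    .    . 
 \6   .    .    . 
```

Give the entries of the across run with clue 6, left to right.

6 in 3 cells must be {1,2,3}; 4 in 2 cells must be {1,3}.
The 19 across and the 4 down share only 3, so R1C1 = 3.
Given what's placed, R1C3 must be 7 to fit the 19 across and 9 down.
R2C1 = 4 − 3 = 1 completes the 4 down.
R2C2 = 3: the only remaining digit allowed by both the 6 across and the 12 down.
R2C3 = 6 − 4 = 2 completes the 6 across.
R1C2 = 19 − 10 = 9 completes the 19 across.

1 3 2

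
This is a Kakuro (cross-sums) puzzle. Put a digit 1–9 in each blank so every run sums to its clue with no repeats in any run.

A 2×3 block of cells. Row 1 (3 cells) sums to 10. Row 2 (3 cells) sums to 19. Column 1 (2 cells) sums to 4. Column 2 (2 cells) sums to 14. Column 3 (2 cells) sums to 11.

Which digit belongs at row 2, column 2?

9

4 in 2 cells must be {1,3}.
The 19 across and the 4 down share only 3, so (2,1) = 3.
Given what's placed, (2,2) must be 9 to fit the 19 across and 14 down.
(2,3) = 19 − 12 = 7 completes the 19 across.
(1,1) = 4 − 3 = 1 completes the 4 down.
(1,2) = 14 − 9 = 5 completes the 14 down.
(1,3) = 10 − 6 = 4 completes the 10 across.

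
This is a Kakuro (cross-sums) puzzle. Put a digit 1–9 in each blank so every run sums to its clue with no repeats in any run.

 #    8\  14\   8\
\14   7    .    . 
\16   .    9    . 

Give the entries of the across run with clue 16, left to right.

1, 9, 6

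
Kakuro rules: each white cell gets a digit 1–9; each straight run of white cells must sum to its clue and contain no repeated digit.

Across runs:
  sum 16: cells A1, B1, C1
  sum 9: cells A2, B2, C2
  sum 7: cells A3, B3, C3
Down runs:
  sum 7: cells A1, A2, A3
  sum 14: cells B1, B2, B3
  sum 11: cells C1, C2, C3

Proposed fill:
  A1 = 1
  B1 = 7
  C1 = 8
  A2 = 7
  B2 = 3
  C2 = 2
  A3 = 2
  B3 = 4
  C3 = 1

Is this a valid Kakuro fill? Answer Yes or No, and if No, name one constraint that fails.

No — the across run A2–C2 sums to 12, not 9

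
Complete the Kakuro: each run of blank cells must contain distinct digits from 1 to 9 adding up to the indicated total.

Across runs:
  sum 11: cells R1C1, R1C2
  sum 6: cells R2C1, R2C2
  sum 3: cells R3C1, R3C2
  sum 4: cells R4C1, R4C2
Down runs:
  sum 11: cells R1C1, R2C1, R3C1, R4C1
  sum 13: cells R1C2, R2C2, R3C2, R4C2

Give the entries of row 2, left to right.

2, 4

3 in 2 cells must be {1,2}; 4 in 2 cells must be {1,3}; 11 in 4 cells must be {1,2,3,5}.
Nothing is forced directly, so branch on R3C1, whose candidates are 1 or 2. If R3C1 = 2: that forces R3C2 = 1, R4C2 = 3, R4C1 = 1, R2C1 = 5, after which R2C2 would have to be in {1} for the 6 across but in {2,4,5,7} for the 13 down — contradiction. So R3C1 = 1.
R3C2 = 3 − 1 = 2 completes the 3 across.
Given what's placed, R4C1 must be 3 to fit the 4 across and 11 down.
R4C2 = 4 − 3 = 1 completes the 4 across.
R2C2 = 4: the only remaining digit allowed by both the 6 across and the 13 down.
R1C2 = 13 − 7 = 6 completes the 13 down.
R2C1 = 6 − 4 = 2 completes the 6 across.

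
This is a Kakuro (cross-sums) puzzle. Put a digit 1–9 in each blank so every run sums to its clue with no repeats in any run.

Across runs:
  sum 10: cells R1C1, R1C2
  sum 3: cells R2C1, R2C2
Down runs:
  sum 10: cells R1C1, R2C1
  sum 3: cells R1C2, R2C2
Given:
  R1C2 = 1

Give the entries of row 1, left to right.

9 1

3 in 2 cells must be {1,2}.
R1C1 = 10 − 1 = 9 completes the 10 across.
R2C1 = 10 − 9 = 1 completes the 10 down.
R2C2 = 3 − 1 = 2 completes the 3 across.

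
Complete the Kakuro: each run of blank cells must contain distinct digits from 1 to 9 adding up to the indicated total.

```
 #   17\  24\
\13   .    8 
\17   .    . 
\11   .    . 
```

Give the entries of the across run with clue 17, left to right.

8 9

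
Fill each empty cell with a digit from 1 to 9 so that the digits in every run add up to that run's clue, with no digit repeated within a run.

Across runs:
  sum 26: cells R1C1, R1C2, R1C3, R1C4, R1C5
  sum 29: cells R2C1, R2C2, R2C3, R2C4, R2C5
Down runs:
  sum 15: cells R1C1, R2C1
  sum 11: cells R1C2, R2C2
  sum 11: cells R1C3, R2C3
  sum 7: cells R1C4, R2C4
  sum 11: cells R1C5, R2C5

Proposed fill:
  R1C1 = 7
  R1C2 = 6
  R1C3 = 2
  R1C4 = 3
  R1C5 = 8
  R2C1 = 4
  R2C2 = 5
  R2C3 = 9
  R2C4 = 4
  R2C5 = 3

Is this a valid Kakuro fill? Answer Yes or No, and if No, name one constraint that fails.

No — the across run R2C1–R2C5 sums to 25, not 29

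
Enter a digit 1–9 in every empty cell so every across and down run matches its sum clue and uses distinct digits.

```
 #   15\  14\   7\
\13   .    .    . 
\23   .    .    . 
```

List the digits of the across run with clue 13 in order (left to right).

23 in 3 cells must be {6,8,9}.
The 23 across and the 7 down share only 6, so R2C3 = 6.
R1C3 = 7 − 6 = 1 completes the 7 down.
Nothing is forced directly, so branch on R2C1, whose candidates are 8 or 9. If R2C1 = 9: then R1C1 would have to be in {3,4,5,7,8,9} for the 13 across but in {6} for the 15 down — contradiction. So R2C1 = 8.
R1C1 = 15 − 8 = 7 completes the 15 down.
R1C2 = 13 − 8 = 5 completes the 13 across.
R2C2 = 23 − 14 = 9 completes the 23 across.

7, 5, 1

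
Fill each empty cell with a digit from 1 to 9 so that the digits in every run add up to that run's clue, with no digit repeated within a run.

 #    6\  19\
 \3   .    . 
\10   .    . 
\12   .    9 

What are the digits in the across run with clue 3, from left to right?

1, 2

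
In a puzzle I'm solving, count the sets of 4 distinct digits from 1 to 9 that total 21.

4 distinct digits from 1–9 sum between 10 and 30.

11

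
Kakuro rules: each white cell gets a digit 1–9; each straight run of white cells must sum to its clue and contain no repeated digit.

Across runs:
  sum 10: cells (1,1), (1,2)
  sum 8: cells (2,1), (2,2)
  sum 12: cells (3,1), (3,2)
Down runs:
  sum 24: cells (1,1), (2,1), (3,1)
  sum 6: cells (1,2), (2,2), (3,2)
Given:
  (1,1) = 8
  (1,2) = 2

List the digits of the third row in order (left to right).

24 in 3 cells must be {7,8,9}; 6 in 3 cells must be {1,2,3}.
(2,1) = 7: the only remaining digit allowed by both the 8 across and the 24 down.
(2,2) = 8 − 7 = 1 completes the 8 across.
(3,1) = 24 − 15 = 9 completes the 24 down.
(3,2) = 12 − 9 = 3 completes the 12 across.

9, 3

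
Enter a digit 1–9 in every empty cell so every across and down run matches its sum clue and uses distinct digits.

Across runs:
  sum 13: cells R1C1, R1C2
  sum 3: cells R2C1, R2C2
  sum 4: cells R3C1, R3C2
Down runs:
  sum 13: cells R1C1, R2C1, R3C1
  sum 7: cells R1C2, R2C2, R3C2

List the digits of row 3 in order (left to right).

3 1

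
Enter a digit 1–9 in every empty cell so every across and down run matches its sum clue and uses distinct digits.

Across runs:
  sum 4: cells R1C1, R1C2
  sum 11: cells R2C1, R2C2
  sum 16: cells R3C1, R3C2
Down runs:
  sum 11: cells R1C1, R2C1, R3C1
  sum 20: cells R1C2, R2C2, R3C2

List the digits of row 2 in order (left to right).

3 8

4 in 2 cells must be {1,3}; 16 in 2 cells must be {7,9}.
The 4 across and the 20 down share only 3, so R1C2 = 3.
The 16 across and the 11 down share only 7, so R3C1 = 7.
R3C2 = 16 − 7 = 9 completes the 16 across.
R1C1 = 4 − 3 = 1 completes the 4 across.
R2C1 = 11 − 8 = 3 completes the 11 down.
R2C2 = 11 − 3 = 8 completes the 11 across.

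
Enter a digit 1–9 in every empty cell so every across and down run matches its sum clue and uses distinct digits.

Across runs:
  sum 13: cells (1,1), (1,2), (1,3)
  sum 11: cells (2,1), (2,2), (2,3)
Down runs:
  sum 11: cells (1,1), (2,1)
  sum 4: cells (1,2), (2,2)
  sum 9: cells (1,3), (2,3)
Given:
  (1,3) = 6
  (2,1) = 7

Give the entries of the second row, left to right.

7 1 3

4 in 2 cells must be {1,3}.
(1,1) = 11 − 7 = 4 completes the 11 down.
(1,2) = 13 − 10 = 3 completes the 13 across.
(2,2) = 4 − 3 = 1 completes the 4 down.
(2,3) = 11 − 8 = 3 completes the 11 across.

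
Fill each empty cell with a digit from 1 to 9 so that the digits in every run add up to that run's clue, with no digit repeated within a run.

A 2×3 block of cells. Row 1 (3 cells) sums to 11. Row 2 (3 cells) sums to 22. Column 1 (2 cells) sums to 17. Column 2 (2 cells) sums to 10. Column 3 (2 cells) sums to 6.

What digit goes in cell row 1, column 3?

1

17 in 2 cells must be {8,9}.
The 11 across and the 17 down share only 8, so (1,1) = 8.
(2,1) = 17 − 8 = 9 completes the 17 down.
Given what's placed, (2,3) must be 5 to fit the 22 across and 6 down.
(1,3) = 6 − 5 = 1 completes the 6 down.
(2,2) = 22 − 14 = 8 completes the 22 across.
(1,2) = 11 − 9 = 2 completes the 11 across.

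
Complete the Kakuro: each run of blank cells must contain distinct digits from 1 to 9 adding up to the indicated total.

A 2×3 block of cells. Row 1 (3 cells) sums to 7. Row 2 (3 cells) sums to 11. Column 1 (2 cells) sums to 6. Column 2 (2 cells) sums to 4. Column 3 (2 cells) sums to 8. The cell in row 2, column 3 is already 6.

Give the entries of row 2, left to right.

7 in 3 cells must be {1,2,4}; 4 in 2 cells must be {1,3}.
(1,2) = 1: only digit in both the 7-across and 4-down candidate sets.
(1,3) = 8 − 6 = 2 completes the 8 down.
(2,2) = 4 − 1 = 3 completes the 4 down.
(1,1) = 7 − 3 = 4 completes the 7 across.
(2,1) = 11 − 9 = 2 completes the 11 across.

2, 3, 6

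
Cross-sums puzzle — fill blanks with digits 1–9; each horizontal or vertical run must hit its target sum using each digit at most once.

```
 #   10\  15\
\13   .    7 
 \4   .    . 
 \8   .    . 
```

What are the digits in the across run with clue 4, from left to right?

1 3

4 in 2 cells must be {1,3}.
R1C1 = 13 − 7 = 6 completes the 13 across.
Given what's placed, R2C2 must be 3 to fit the 4 across and 15 down.
R3C2 = 15 − 10 = 5 completes the 15 down.
R2C1 = 4 − 3 = 1 completes the 4 across.
R3C1 = 8 − 5 = 3 completes the 8 across.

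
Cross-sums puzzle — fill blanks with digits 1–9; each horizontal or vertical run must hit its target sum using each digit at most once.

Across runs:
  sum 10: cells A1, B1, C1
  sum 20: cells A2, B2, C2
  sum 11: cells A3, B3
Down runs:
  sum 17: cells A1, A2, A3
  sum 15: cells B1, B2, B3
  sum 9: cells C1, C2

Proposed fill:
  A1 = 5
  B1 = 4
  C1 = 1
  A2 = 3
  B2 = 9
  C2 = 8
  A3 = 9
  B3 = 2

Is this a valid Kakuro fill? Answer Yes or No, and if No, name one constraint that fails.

Yes

Across: 5+4+1=10; 3+9+8=20; 9+2=11. Down: 5+3+9=17; 4+9+2=15; 1+8=9. No digit repeats within any run.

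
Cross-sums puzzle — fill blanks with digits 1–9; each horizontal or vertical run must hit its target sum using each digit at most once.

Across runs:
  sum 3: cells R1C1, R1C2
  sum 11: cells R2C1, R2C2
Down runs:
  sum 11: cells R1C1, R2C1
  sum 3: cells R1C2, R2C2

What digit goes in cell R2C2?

3 in 2 cells must be {1,2}.
The 3 across and the 11 down share only 2, so R1C1 = 2.
R1C2 = 3 − 2 = 1 completes the 3 across.
R2C1 = 11 − 2 = 9 completes the 11 down.
R2C2 = 11 − 9 = 2 completes the 11 across.

2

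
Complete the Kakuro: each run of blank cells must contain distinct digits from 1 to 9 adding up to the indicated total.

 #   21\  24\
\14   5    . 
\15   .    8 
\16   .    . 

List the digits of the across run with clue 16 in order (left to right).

16 in 2 cells must be {7,9}; 24 in 3 cells must be {7,8,9}.
R1C2 = 14 − 5 = 9 completes the 14 across.
R2C1 = 15 − 8 = 7 completes the 15 across.
R3C1 = 21 − 12 = 9 completes the 21 down.
R3C2 = 16 − 9 = 7 completes the 16 across.

9, 7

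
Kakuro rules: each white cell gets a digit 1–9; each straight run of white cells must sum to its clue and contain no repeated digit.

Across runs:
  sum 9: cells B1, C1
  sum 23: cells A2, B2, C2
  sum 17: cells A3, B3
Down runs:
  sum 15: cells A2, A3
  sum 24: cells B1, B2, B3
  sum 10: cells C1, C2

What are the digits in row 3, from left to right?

9 8

23 in 3 cells must be {6,8,9}; 17 in 2 cells must be {8,9}; 24 in 3 cells must be {7,8,9}.
Nothing is forced directly, so branch on A3, whose candidates are 8 or 9. If A3 = 8: then A2 would have to be in {6,8,9} for the 23 across but in {7} for the 15 down — contradiction. So A3 = 9.
A2 = 15 − 9 = 6 completes the 15 down.
B3 = 17 − 9 = 8 completes the 17 across.
B1 = 7: the only remaining digit allowed by both the 9 across and the 24 down.
C1 = 9 − 7 = 2 completes the 9 across.
B2 = 24 − 15 = 9 completes the 24 down.
C2 = 23 − 15 = 8 completes the 23 across.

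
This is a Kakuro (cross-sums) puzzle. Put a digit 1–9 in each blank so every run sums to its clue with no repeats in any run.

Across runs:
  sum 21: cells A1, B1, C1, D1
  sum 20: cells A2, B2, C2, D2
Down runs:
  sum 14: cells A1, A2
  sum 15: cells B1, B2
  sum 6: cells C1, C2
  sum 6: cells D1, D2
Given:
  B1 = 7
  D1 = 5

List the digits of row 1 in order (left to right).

8 7 1 5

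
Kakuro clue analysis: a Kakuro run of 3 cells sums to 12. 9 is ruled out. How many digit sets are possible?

6

3 distinct digits from 1–9 sum between 6 and 24.
Dropping sets that contain 9.
Enumerating: {1,3,8}, {1,4,7}, {1,5,6}, {2,3,7}, {2,4,6}, {3,4,5}.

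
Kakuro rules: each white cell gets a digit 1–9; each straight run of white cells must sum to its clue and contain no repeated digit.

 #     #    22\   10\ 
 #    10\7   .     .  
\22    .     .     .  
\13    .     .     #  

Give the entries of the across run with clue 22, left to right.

Nothing is forced directly, so branch on R1C2, whose candidates are 5 or 6. If R1C2 = 5: that forces R1C3 = 2, R2C3 = 8, R2C1 = 9, after which R2C2 would have to be in {5} for the 22 across but in {8,9} for the 22 down — contradiction. So R1C2 = 6.
R1C3 = 7 − 6 = 1 completes the 7 across.
R2C3 = 10 − 1 = 9 completes the 10 down.
R2C2 = 7: the only remaining digit allowed by both the 22 across and the 22 down.
R3C2 = 22 − 13 = 9 completes the 22 down.
R2C1 = 22 − 16 = 6 completes the 22 across.
R3C1 = 13 − 9 = 4 completes the 13 across.

6, 7, 9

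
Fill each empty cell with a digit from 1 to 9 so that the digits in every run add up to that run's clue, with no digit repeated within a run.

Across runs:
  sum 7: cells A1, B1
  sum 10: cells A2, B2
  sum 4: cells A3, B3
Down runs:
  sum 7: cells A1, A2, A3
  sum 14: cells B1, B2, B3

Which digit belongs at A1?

2

4 in 2 cells must be {1,3}; 7 in 3 cells must be {1,2,4}.
The 4 across and the 7 down share only 1, so A3 = 1.
B3 = 4 − 1 = 3 completes the 4 across.
Nothing is forced directly, so branch on A1, whose candidates are 2 or 4. If A1 = 4: then B1 would have to be in {3} for the 7 across but in {2,4,5,6,7,9} for the 14 down — contradiction. So A1 = 2.
B1 = 7 − 2 = 5 completes the 7 across.
A2 = 7 − 3 = 4 completes the 7 down.
B2 = 10 − 4 = 6 completes the 10 across.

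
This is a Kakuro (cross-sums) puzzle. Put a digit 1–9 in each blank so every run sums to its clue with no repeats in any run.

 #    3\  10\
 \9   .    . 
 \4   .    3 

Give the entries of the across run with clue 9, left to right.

2, 7

4 in 2 cells must be {1,3}; 3 in 2 cells must be {1,2}.
R1C2 = 10 − 3 = 7 completes the 10 down.
R2C1 = 4 − 3 = 1 completes the 4 across.
R1C1 = 9 − 7 = 2 completes the 9 across.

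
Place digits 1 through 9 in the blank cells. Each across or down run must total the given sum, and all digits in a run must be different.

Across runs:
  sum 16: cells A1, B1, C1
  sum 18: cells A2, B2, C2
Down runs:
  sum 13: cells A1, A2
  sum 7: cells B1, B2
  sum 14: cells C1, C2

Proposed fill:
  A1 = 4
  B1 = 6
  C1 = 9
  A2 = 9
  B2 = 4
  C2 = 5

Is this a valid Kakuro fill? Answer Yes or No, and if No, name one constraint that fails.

No — the down run B1–B2 sums to 10, not 7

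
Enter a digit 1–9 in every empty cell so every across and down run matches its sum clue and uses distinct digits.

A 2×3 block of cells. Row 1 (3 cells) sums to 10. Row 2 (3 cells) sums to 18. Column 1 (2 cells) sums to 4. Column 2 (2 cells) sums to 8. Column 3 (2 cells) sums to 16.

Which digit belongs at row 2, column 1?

3

4 in 2 cells must be {1,3}; 16 in 2 cells must be {7,9}.
The 10 across and the 16 down share only 7, so (1,3) = 7.
(2,3) = 16 − 7 = 9 completes the 16 down.
Given what's placed, (1,1) must be 1 to fit the 10 across and 4 down.
(1,2) = 10 − 8 = 2 completes the 10 across.
(2,1) = 4 − 1 = 3 completes the 4 down.
(2,2) = 18 − 12 = 6 completes the 18 across.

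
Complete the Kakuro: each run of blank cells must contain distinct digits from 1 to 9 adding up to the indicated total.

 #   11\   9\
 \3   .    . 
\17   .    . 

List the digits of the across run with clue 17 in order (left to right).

9, 8

3 in 2 cells must be {1,2}; 17 in 2 cells must be {8,9}.
The 3 across and the 11 down share only 2, so R1C1 = 2.
R1C2 = 3 − 2 = 1 completes the 3 across.
R2C1 = 11 − 2 = 9 completes the 11 down.
R2C2 = 17 − 9 = 8 completes the 17 across.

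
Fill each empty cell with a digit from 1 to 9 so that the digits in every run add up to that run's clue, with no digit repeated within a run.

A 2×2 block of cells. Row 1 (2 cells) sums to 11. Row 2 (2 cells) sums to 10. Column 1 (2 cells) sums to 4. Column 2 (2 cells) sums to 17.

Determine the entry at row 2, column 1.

1

4 in 2 cells must be {1,3}; 17 in 2 cells must be {8,9}.
The 11 across and the 4 down share only 3, so (1,1) = 3.
(1,2) = 11 − 3 = 8 completes the 11 across.
(2,1) = 4 − 3 = 1 completes the 4 down.
(2,2) = 10 − 1 = 9 completes the 10 across.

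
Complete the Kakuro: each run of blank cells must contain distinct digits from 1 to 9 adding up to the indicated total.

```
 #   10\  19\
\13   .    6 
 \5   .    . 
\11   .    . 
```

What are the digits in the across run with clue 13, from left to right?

R1C1 = 13 − 6 = 7 completes the 13 across.
Given what's placed, R2C2 must be 4 to fit the 5 across and 19 down.
Given what's placed, R3C1 must be 2 to fit the 11 across and 10 down.
R3C2 = 11 − 2 = 9 completes the 11 across.
R2C1 = 5 − 4 = 1 completes the 5 across.

7 6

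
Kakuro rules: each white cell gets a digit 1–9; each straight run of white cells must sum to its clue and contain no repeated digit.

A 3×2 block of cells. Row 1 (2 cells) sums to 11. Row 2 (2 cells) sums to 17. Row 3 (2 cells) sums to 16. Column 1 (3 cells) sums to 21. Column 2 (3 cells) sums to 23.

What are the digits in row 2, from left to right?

17 in 2 cells must be {8,9}; 16 in 2 cells must be {7,9}; 23 in 3 cells must be {6,8,9}.
The 16 across and the 23 down share only 9, so (3,2) = 9.
Given what's placed, (2,2) must be 8 to fit the 17 across and 23 down.
(3,1) = 16 − 9 = 7 completes the 16 across.
(1,2) = 23 − 17 = 6 completes the 23 down.
(2,1) = 17 − 8 = 9 completes the 17 across.
(1,1) = 11 − 6 = 5 completes the 11 across.

9 8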